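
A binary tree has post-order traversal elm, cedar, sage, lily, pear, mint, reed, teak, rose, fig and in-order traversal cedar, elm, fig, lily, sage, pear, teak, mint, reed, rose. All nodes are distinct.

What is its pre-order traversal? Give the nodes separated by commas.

fig, cedar, elm, rose, teak, pear, lily, sage, reed, mint

The last element of post-order is the root; it splits in-order into left and right subtrees.
Root fig: left subtree has 2 nodes {cedar, elm}, right has 7 {lily, sage, pear, teak, mint, reed, rose}.
  Root cedar: left subtree has 0 nodes { }, right has 1 {elm}.
  Root rose: left subtree has 6 nodes {lily, sage, pear, teak, mint, reed}, right has 0 { }.
    Root teak: left subtree has 3 nodes {lily, sage, pear}, right has 2 {mint, reed}.
      Root pear: left subtree has 2 nodes {lily, sage}, right has 0 { }.
        Root lily: left subtree has 0 nodes { }, right has 1 {sage}.
      Root reed: left subtree has 1 node {mint}, right has 0 { }.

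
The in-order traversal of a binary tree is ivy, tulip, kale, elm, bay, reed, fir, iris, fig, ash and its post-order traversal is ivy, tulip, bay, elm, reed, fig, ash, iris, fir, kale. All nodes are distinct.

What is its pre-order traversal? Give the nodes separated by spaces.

The last element of post-order is the root; it splits in-order into left and right subtrees.
Root kale: left subtree has 2 nodes {ivy, tulip}, right has 7 {elm, bay, reed, fir, iris, fig, ash}.
  Root tulip: left subtree has 1 node {ivy}, right has 0 { }.
  Root fir: left subtree has 3 nodes {elm, bay, reed}, right has 3 {iris, fig, ash}.
    Root reed: left subtree has 2 nodes {elm, bay}, right has 0 { }.
      Root elm: left subtree has 0 nodes { }, right has 1 {bay}.
    Root iris: left subtree has 0 nodes { }, right has 2 {fig, ash}.
      Root ash: left subtree has 1 node {fig}, right has 0 { }.

kale tulip ivy fir reed elm bay iris ash fig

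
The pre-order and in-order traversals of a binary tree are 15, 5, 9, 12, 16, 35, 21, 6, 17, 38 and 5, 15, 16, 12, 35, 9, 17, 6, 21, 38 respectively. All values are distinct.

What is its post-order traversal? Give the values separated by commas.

The first element of pre-order is the root; it splits in-order into left and right subtrees.
Root 15: left subtree has 1 node {5}, right has 8 {16, 12, 35, 9, 17, 6, 21, 38}.
  Root 9: left subtree has 3 nodes {16, 12, 35}, right has 4 {17, 6, 21, 38}.
    Root 12: left subtree has 1 node {16}, right has 1 {35}.
    Root 21: left subtree has 2 nodes {17, 6}, right has 1 {38}.
      Root 6: left subtree has 1 node {17}, right has 0 { }.

5, 16, 35, 12, 17, 6, 38, 21, 9, 15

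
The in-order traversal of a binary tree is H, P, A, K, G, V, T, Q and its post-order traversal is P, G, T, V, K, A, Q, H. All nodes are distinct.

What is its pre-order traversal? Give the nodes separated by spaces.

H Q A P K V G T

The last element of post-order is the root; it splits in-order into left and right subtrees.
Root H: left subtree has 0 nodes { }, right has 7 {P, A, K, G, V, T, Q}.
  Root Q: left subtree has 6 nodes {P, A, K, G, V, T}, right has 0 { }.
    Root A: left subtree has 1 node {P}, right has 4 {K, G, V, T}.
      Root K: left subtree has 0 nodes { }, right has 3 {G, V, T}.
        Root V: left subtree has 1 node {G}, right has 1 {T}.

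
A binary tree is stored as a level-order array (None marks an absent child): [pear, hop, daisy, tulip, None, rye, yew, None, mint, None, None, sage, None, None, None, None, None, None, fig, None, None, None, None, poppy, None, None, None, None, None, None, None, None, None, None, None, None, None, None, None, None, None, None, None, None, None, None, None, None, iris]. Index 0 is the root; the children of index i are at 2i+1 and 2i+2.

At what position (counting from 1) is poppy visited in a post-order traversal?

Post-order visits the left subtree, then the right subtree, then the node.
At pear: go left to hop.
  At hop: go left to tulip.
    At tulip: no left child.
    At tulip: go right to mint.
      At mint: no left child.
      At mint: go right to fig.
        fig is a leaf — visit fig.
      Visit mint.
    Visit tulip.
  At hop: no right child.
  Visit hop.
At pear: go right to daisy.
  At daisy: go left to rye.
    At rye: go left to sage.
      At sage: go left to poppy.
        At poppy: no left child.
        At poppy: go right to iris.
          iris is a leaf — visit iris.
        Visit poppy.
      At sage: no right child.
      Visit sage.
    At rye: no right child.
    Visit rye.
  At daisy: go right to yew.
    yew is a leaf — visit yew.
  Visit daisy.
Visit pear.
Full post-order sequence: fig, mint, tulip, hop, iris, poppy, sage, rye, yew, daisy, pear.

6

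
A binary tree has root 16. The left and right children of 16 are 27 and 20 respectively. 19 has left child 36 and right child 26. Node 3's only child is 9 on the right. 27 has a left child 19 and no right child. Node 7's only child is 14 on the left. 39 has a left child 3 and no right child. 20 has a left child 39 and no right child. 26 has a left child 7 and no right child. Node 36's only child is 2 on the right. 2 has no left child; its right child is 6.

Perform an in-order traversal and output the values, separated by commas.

36, 2, 6, 19, 14, 7, 26, 27, 16, 3, 9, 39, 20

In-order visits the left subtree, then the node, then the right subtree.
At 16: go left to 27.
  At 27: go left to 19.
    At 19: go left to 36.
      At 36: no left child.
      Visit 36.
      At 36: go right to 2.
        At 2: no left child.
        Visit 2.
        At 2: go right to 6.
          6 is a leaf — visit 6.
    Visit 19.
    At 19: go right to 26.
      At 26: go left to 7.
        At 7: go left to 14.
          14 is a leaf — visit 14.
        Visit 7.
        At 7: no right child.
      Visit 26.
      At 26: no right child.
  Visit 27.
  At 27: no right child.
Visit 16.
At 16: go right to 20.
  At 20: go left to 39.
    At 39: go left to 3.
      At 3: no left child.
      Visit 3.
      At 3: go right to 9.
        9 is a leaf — visit 9.
    Visit 39.
    At 39: no right child.
  Visit 20.
  At 20: no right child.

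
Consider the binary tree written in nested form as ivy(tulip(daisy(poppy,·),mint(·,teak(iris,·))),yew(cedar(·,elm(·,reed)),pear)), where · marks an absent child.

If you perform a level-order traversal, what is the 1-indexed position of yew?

3

Level-order visits nodes level by level from the root, left to right within each level.
Level 0: ivy
Level 1: tulip, yew
Level 2: daisy, mint, cedar, pear
Level 3: poppy, teak, elm
Level 4: iris, reed
Full level-order sequence: ivy, tulip, yew, daisy, mint, cedar, pear, poppy, teak, elm, iris, reed.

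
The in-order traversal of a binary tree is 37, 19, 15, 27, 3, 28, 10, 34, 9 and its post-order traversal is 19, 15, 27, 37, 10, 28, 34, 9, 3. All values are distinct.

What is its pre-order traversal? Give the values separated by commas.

3, 37, 27, 15, 19, 9, 34, 28, 10

The last element of post-order is the root; it splits in-order into left and right subtrees.
Root 3: left subtree has 4 nodes {37, 19, 15, 27}, right has 4 {28, 10, 34, 9}.
  Root 37: left subtree has 0 nodes { }, right has 3 {19, 15, 27}.
    Root 27: left subtree has 2 nodes {19, 15}, right has 0 { }.
      Root 15: left subtree has 1 node {19}, right has 0 { }.
  Root 9: left subtree has 3 nodes {28, 10, 34}, right has 0 { }.
    Root 34: left subtree has 2 nodes {28, 10}, right has 0 { }.
      Root 28: left subtree has 0 nodes { }, right has 1 {10}.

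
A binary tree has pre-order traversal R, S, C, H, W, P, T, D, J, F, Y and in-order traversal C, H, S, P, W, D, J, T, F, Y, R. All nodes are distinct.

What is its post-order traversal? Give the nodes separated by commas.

The first element of pre-order is the root; it splits in-order into left and right subtrees.
Root R: left subtree has 10 nodes {C, H, S, P, W, D, J, T, F, Y}, right has 0 { }.
  Root S: left subtree has 2 nodes {C, H}, right has 7 {P, W, D, J, T, F, Y}.
    Root C: left subtree has 0 nodes { }, right has 1 {H}.
    Root W: left subtree has 1 node {P}, right has 5 {D, J, T, F, Y}.
      Root T: left subtree has 2 nodes {D, J}, right has 2 {F, Y}.
        Root D: left subtree has 0 nodes { }, right has 1 {J}.
        Root F: left subtree has 0 nodes { }, right has 1 {Y}.

H, C, P, J, D, Y, F, T, W, S, R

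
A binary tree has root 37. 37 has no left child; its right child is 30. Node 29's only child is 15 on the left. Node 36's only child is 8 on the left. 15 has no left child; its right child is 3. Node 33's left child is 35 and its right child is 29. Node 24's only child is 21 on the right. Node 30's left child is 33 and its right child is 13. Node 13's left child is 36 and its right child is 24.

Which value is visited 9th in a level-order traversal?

Level-order visits nodes level by level from the root, left to right within each level.
Level 0: 37
Level 1: 30
Level 2: 33, 13
Level 3: 35, 29, 36, 24
Level 4: 15, 8, 21
Level 5: 3
Full level-order sequence: 37, 30, 33, 13, 35, 29, 36, 24, 15, 8, 21, 3.

15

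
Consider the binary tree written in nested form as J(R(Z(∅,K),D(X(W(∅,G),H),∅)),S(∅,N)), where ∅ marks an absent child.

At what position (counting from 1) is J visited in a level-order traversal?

Level-order visits nodes level by level from the root, left to right within each level.
Level 0: J
Level 1: R, S
Level 2: Z, D, N
Level 3: K, X
Level 4: W, H
Level 5: G
Full level-order sequence: J, R, S, Z, D, N, K, X, W, H, G.

1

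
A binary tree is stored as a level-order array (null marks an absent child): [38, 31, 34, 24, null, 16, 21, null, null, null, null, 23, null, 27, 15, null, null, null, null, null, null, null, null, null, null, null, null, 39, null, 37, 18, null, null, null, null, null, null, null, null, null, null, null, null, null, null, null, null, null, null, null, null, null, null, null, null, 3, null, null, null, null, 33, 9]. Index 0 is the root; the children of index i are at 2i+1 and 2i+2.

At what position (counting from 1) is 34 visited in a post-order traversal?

Post-order visits the left subtree, then the right subtree, then the node.
At 38: go left to 31.
  At 31: go left to 24.
    24 is a leaf — visit 24.
  At 31: no right child.
  Visit 31.
At 38: go right to 34.
  At 34: go left to 16.
    At 16: go left to 23.
      23 is a leaf — visit 23.
    At 16: no right child.
    Visit 16.
  At 34: go right to 21.
    At 21: go left to 27.
      At 27: go left to 39.
        At 39: go left to 3.
          3 is a leaf — visit 3.
        At 39: no right child.
        Visit 39.
      At 27: no right child.
      Visit 27.
    At 21: go right to 15.
      At 15: go left to 37.
        At 37: no left child.
        At 37: go right to 33.
          33 is a leaf — visit 33.
        Visit 37.
      At 15: go right to 18.
        At 18: go left to 9.
          9 is a leaf — visit 9.
        At 18: no right child.
        Visit 18.
      Visit 15.
    Visit 21.
  Visit 34.
Visit 38.
Full post-order sequence: 24, 31, 23, 16, 3, 39, 27, 33, 37, 9, 18, 15, 21, 34, 38.

14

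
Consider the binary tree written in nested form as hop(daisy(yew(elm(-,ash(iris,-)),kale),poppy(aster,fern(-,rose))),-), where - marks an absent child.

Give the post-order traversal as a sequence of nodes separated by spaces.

iris ash elm kale yew aster rose fern poppy daisy hop

Post-order visits the left subtree, then the right subtree, then the node.
At hop: go left to daisy.
  At daisy: go left to yew.
    At yew: go left to elm.
      At elm: no left child.
      At elm: go right to ash.
        At ash: go left to iris.
          iris is a leaf — visit iris.
        At ash: no right child.
        Visit ash.
      Visit elm.
    At yew: go right to kale.
      kale is a leaf — visit kale.
    Visit yew.
  At daisy: go right to poppy.
    At poppy: go left to aster.
      aster is a leaf — visit aster.
    At poppy: go right to fern.
      At fern: no left child.
      At fern: go right to rose.
        rose is a leaf — visit rose.
      Visit fern.
    Visit poppy.
  Visit daisy.
At hop: no right child.
Visit hop.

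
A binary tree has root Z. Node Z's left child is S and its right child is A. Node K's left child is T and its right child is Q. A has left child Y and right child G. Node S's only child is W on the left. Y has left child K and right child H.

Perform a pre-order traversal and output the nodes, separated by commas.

Z, S, W, A, Y, K, T, Q, H, G

Pre-order visits the node, then its left subtree, then its right subtree.
Visit Z.
At Z: go left to S.
  Visit S.
  At S: go left to W.
    W is a leaf — visit W.
  At S: no right child.
At Z: go right to A.
  Visit A.
  At A: go left to Y.
    Visit Y.
    At Y: go left to K.
      Visit K.
      At K: go left to T.
        T is a leaf — visit T.
      At K: go right to Q.
        Q is a leaf — visit Q.
    At Y: go right to H.
      H is a leaf — visit H.
  At A: go right to G.
    G is a leaf — visit G.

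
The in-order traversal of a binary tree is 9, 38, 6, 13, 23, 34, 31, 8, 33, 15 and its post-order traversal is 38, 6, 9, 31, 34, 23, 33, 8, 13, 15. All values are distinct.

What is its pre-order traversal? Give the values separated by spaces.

The last element of post-order is the root; it splits in-order into left and right subtrees.
Root 15: left subtree has 9 nodes {9, 38, 6, 13, 23, 34, 31, 8, 33}, right has 0 { }.
  Root 13: left subtree has 3 nodes {9, 38, 6}, right has 5 {23, 34, 31, 8, 33}.
    Root 9: left subtree has 0 nodes { }, right has 2 {38, 6}.
      Root 6: left subtree has 1 node {38}, right has 0 { }.
    Root 8: left subtree has 3 nodes {23, 34, 31}, right has 1 {33}.
      Root 23: left subtree has 0 nodes { }, right has 2 {34, 31}.
        Root 34: left subtree has 0 nodes { }, right has 1 {31}.

15 13 9 6 38 8 23 34 31 33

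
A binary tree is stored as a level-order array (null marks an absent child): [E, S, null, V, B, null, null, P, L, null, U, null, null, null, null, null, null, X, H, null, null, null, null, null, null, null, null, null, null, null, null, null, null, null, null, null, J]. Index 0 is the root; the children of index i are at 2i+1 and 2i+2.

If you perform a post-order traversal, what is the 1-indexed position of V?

Post-order visits the left subtree, then the right subtree, then the node.
At E: go left to S.
  At S: go left to V.
    At V: go left to P.
      P is a leaf — visit P.
    At V: go right to L.
      At L: go left to X.
        At X: no left child.
        At X: go right to J.
          J is a leaf — visit J.
        Visit X.
      At L: go right to H.
        H is a leaf — visit H.
      Visit L.
    Visit V.
  At S: go right to B.
    At B: no left child.
    At B: go right to U.
      U is a leaf — visit U.
    Visit B.
  Visit S.
At E: no right child.
Visit E.
Full post-order sequence: P, J, X, H, L, V, U, B, S, E.

6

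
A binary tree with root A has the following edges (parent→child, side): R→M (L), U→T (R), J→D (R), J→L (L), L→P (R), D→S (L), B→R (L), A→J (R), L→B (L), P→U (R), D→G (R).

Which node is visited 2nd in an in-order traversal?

In-order visits the left subtree, then the node, then the right subtree.
At A: no left child.
Visit A.
At A: go right to J.
  At J: go left to L.
    At L: go left to B.
      At B: go left to R.
        At R: go left to M.
          M is a leaf — visit M.
        Visit R.
        At R: no right child.
      Visit B.
      At B: no right child.
    Visit L.
    At L: go right to P.
      At P: no left child.
      Visit P.
      At P: go right to U.
        At U: no left child.
        Visit U.
        At U: go right to T.
          T is a leaf — visit T.
  Visit J.
  At J: go right to D.
    At D: go left to S.
      S is a leaf — visit S.
    Visit D.
    At D: go right to G.
      G is a leaf — visit G.
Full in-order sequence: A, M, R, B, L, P, U, T, J, S, D, G.

M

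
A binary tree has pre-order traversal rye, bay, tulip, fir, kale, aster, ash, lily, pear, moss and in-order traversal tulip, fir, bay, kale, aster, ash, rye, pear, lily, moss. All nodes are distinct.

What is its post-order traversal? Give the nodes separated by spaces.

fir tulip ash aster kale bay pear moss lily rye

The first element of pre-order is the root; it splits in-order into left and right subtrees.
Root rye: left subtree has 6 nodes {tulip, fir, bay, kale, aster, ash}, right has 3 {pear, lily, moss}.
  Root bay: left subtree has 2 nodes {tulip, fir}, right has 3 {kale, aster, ash}.
    Root tulip: left subtree has 0 nodes { }, right has 1 {fir}.
    Root kale: left subtree has 0 nodes { }, right has 2 {aster, ash}.
      Root aster: left subtree has 0 nodes { }, right has 1 {ash}.
  Root lily: left subtree has 1 node {pear}, right has 1 {moss}.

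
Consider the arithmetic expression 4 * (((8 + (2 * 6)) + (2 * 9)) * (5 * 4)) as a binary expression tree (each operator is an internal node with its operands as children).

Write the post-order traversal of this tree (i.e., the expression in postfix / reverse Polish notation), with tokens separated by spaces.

4 8 2 6 * + 2 9 * + 5 4 * * *

Post-order on an expression tree gives postfix notation: for each operator, emit left operand, right operand, then the operator.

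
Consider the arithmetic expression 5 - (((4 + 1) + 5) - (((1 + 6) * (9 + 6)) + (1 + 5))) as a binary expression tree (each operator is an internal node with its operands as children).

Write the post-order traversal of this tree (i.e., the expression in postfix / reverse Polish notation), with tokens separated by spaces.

5 4 1 + 5 + 1 6 + 9 6 + * 1 5 + + - -

Post-order on an expression tree gives postfix notation: for each operator, emit left operand, right operand, then the operator.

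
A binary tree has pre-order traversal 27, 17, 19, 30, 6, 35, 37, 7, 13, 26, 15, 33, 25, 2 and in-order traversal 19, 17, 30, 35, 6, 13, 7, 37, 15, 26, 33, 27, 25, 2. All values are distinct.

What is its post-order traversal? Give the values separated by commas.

The first element of pre-order is the root; it splits in-order into left and right subtrees.
Root 27: left subtree has 11 nodes {19, 17, 30, 35, 6, 13, 7, 37, 15, 26, 33}, right has 2 {25, 2}.
  Root 17: left subtree has 1 node {19}, right has 9 {30, 35, 6, 13, 7, 37, 15, 26, 33}.
    Root 30: left subtree has 0 nodes { }, right has 8 {35, 6, 13, 7, 37, 15, 26, 33}.
      Root 6: left subtree has 1 node {35}, right has 6 {13, 7, 37, 15, 26, 33}.
        Root 37: left subtree has 2 nodes {13, 7}, right has 3 {15, 26, 33}.
          Root 7: left subtree has 1 node {13}, right has 0 { }.
          Root 26: left subtree has 1 node {15}, right has 1 {33}.
  Root 25: left subtree has 0 nodes { }, right has 1 {2}.

19, 35, 13, 7, 15, 33, 26, 37, 6, 30, 17, 2, 25, 27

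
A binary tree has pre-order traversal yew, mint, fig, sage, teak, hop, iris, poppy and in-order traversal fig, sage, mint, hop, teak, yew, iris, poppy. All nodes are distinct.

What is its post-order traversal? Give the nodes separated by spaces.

sage fig hop teak mint poppy iris yew

The first element of pre-order is the root; it splits in-order into left and right subtrees.
Root yew: left subtree has 5 nodes {fig, sage, mint, hop, teak}, right has 2 {iris, poppy}.
  Root mint: left subtree has 2 nodes {fig, sage}, right has 2 {hop, teak}.
    Root fig: left subtree has 0 nodes { }, right has 1 {sage}.
    Root teak: left subtree has 1 node {hop}, right has 0 { }.
  Root iris: left subtree has 0 nodes { }, right has 1 {poppy}.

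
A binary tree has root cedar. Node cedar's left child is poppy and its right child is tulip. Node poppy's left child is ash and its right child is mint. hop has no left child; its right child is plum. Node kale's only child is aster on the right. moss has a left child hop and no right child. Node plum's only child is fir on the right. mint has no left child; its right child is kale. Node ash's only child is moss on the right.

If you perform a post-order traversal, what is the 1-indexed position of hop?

Post-order visits the left subtree, then the right subtree, then the node.
At cedar: go left to poppy.
  At poppy: go left to ash.
    At ash: no left child.
    At ash: go right to moss.
      At moss: go left to hop.
        At hop: no left child.
        At hop: go right to plum.
          At plum: no left child.
          At plum: go right to fir.
            fir is a leaf — visit fir.
          Visit plum.
        Visit hop.
      At moss: no right child.
      Visit moss.
    Visit ash.
  At poppy: go right to mint.
    At mint: no left child.
    At mint: go right to kale.
      At kale: no left child.
      At kale: go right to aster.
        aster is a leaf — visit aster.
      Visit kale.
    Visit mint.
  Visit poppy.
At cedar: go right to tulip.
  tulip is a leaf — visit tulip.
Visit cedar.
Full post-order sequence: fir, plum, hop, moss, ash, aster, kale, mint, poppy, tulip, cedar.

3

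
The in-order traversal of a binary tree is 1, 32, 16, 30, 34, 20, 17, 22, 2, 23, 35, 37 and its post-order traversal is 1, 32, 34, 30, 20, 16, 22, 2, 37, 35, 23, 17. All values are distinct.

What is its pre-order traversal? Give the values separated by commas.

17, 16, 32, 1, 20, 30, 34, 23, 2, 22, 35, 37

The last element of post-order is the root; it splits in-order into left and right subtrees.
Root 17: left subtree has 6 nodes {1, 32, 16, 30, 34, 20}, right has 5 {22, 2, 23, 35, 37}.
  Root 16: left subtree has 2 nodes {1, 32}, right has 3 {30, 34, 20}.
    Root 32: left subtree has 1 node {1}, right has 0 { }.
    Root 20: left subtree has 2 nodes {30, 34}, right has 0 { }.
      Root 30: left subtree has 0 nodes { }, right has 1 {34}.
  Root 23: left subtree has 2 nodes {22, 2}, right has 2 {35, 37}.
    Root 2: left subtree has 1 node {22}, right has 0 { }.
    Root 35: left subtree has 0 nodes { }, right has 1 {37}.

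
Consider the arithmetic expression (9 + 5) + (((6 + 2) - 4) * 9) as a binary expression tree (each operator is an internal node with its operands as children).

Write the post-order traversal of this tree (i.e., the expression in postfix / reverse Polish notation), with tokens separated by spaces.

9 5 + 6 2 + 4 - 9 * +

Post-order on an expression tree gives postfix notation: for each operator, emit left operand, right operand, then the operator.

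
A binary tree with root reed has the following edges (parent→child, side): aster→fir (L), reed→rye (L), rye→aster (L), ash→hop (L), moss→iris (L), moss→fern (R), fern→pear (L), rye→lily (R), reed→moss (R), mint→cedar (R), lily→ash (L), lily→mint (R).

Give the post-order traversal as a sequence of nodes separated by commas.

Post-order visits the left subtree, then the right subtree, then the node.
At reed: go left to rye.
  At rye: go left to aster.
    At aster: go left to fir.
      fir is a leaf — visit fir.
    At aster: no right child.
    Visit aster.
  At rye: go right to lily.
    At lily: go left to ash.
      At ash: go left to hop.
        hop is a leaf — visit hop.
      At ash: no right child.
      Visit ash.
    At lily: go right to mint.
      At mint: no left child.
      At mint: go right to cedar.
        cedar is a leaf — visit cedar.
      Visit mint.
    Visit lily.
  Visit rye.
At reed: go right to moss.
  At moss: go left to iris.
    iris is a leaf — visit iris.
  At moss: go right to fern.
    At fern: go left to pear.
      pear is a leaf — visit pear.
    At fern: no right child.
    Visit fern.
  Visit moss.
Visit reed.

fir, aster, hop, ash, cedar, mint, lily, rye, iris, pear, fern, moss, reed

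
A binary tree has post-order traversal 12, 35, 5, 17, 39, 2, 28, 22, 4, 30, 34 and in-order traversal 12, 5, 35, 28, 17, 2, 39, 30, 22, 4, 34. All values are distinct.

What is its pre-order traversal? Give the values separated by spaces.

The last element of post-order is the root; it splits in-order into left and right subtrees.
Root 34: left subtree has 10 nodes {12, 5, 35, 28, 17, 2, 39, 30, 22, 4}, right has 0 { }.
  Root 30: left subtree has 7 nodes {12, 5, 35, 28, 17, 2, 39}, right has 2 {22, 4}.
    Root 28: left subtree has 3 nodes {12, 5, 35}, right has 3 {17, 2, 39}.
      Root 5: left subtree has 1 node {12}, right has 1 {35}.
      Root 2: left subtree has 1 node {17}, right has 1 {39}.
    Root 4: left subtree has 1 node {22}, right has 0 { }.

34 30 28 5 12 35 2 17 39 4 22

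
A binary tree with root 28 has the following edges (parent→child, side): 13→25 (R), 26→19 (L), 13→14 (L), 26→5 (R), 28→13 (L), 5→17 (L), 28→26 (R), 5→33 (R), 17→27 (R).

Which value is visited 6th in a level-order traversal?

Level-order visits nodes level by level from the root, left to right within each level.
Level 0: 28
Level 1: 13, 26
Level 2: 14, 25, 19, 5
Level 3: 17, 33
Level 4: 27
Full level-order sequence: 28, 13, 26, 14, 25, 19, 5, 17, 33, 27.

19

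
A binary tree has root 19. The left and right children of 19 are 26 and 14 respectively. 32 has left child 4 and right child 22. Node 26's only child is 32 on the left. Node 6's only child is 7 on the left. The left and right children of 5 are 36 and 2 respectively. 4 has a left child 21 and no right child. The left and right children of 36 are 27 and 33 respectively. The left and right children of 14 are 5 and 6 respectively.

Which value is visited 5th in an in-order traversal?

In-order visits the left subtree, then the node, then the right subtree.
At 19: go left to 26.
  At 26: go left to 32.
    At 32: go left to 4.
      At 4: go left to 21.
        21 is a leaf — visit 21.
      Visit 4.
      At 4: no right child.
    Visit 32.
    At 32: go right to 22.
      22 is a leaf — visit 22.
  Visit 26.
  At 26: no right child.
Visit 19.
At 19: go right to 14.
  At 14: go left to 5.
    At 5: go left to 36.
      At 36: go left to 27.
        27 is a leaf — visit 27.
      Visit 36.
      At 36: go right to 33.
        33 is a leaf — visit 33.
    Visit 5.
    At 5: go right to 2.
      2 is a leaf — visit 2.
  Visit 14.
  At 14: go right to 6.
    At 6: go left to 7.
      7 is a leaf — visit 7.
    Visit 6.
    At 6: no right child.
Full in-order sequence: 21, 4, 32, 22, 26, 19, 27, 36, 33, 5, 2, 14, 7, 6.

26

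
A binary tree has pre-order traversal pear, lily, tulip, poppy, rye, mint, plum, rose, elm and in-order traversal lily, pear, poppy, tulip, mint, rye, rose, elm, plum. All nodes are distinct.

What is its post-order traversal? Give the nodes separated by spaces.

The first element of pre-order is the root; it splits in-order into left and right subtrees.
Root pear: left subtree has 1 node {lily}, right has 7 {poppy, tulip, mint, rye, rose, elm, plum}.
  Root tulip: left subtree has 1 node {poppy}, right has 5 {mint, rye, rose, elm, plum}.
    Root rye: left subtree has 1 node {mint}, right has 3 {rose, elm, plum}.
      Root plum: left subtree has 2 nodes {rose, elm}, right has 0 { }.
        Root rose: left subtree has 0 nodes { }, right has 1 {elm}.

lily poppy mint elm rose plum rye tulip pear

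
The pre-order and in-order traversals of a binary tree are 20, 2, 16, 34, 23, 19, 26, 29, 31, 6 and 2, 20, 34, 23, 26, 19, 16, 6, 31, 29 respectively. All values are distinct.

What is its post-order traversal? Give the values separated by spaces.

2 26 19 23 34 6 31 29 16 20

The first element of pre-order is the root; it splits in-order into left and right subtrees.
Root 20: left subtree has 1 node {2}, right has 8 {34, 23, 26, 19, 16, 6, 31, 29}.
  Root 16: left subtree has 4 nodes {34, 23, 26, 19}, right has 3 {6, 31, 29}.
    Root 34: left subtree has 0 nodes { }, right has 3 {23, 26, 19}.
      Root 23: left subtree has 0 nodes { }, right has 2 {26, 19}.
        Root 19: left subtree has 1 node {26}, right has 0 { }.
    Root 29: left subtree has 2 nodes {6, 31}, right has 0 { }.
      Root 31: left subtree has 1 node {6}, right has 0 { }.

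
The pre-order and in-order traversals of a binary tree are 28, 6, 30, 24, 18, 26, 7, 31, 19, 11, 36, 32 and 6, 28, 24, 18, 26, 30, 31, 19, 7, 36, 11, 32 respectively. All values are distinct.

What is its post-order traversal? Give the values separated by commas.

The first element of pre-order is the root; it splits in-order into left and right subtrees.
Root 28: left subtree has 1 node {6}, right has 10 {24, 18, 26, 30, 31, 19, 7, 36, 11, 32}.
  Root 30: left subtree has 3 nodes {24, 18, 26}, right has 6 {31, 19, 7, 36, 11, 32}.
    Root 24: left subtree has 0 nodes { }, right has 2 {18, 26}.
      Root 18: left subtree has 0 nodes { }, right has 1 {26}.
    Root 7: left subtree has 2 nodes {31, 19}, right has 3 {36, 11, 32}.
      Root 31: left subtree has 0 nodes { }, right has 1 {19}.
      Root 11: left subtree has 1 node {36}, right has 1 {32}.

6, 26, 18, 24, 19, 31, 36, 32, 11, 7, 30, 28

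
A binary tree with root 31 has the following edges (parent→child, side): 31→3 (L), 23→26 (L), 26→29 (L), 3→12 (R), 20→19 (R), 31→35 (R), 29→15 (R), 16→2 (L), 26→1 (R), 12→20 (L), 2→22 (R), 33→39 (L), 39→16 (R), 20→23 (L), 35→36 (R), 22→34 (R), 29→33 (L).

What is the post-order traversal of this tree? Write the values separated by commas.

Post-order visits the left subtree, then the right subtree, then the node.
At 31: go left to 3.
  At 3: no left child.
  At 3: go right to 12.
    At 12: go left to 20.
      At 20: go left to 23.
        At 23: go left to 26.
          At 26: go left to 29.
            At 29: go left to 33.
              At 33: go left to 39.
                At 39: no left child.
                At 39: go right to 16.
                  At 16: go left to 2.
                    At 2: no left child.
                    At 2: go right to 22.
                      At 22: no left child.
                      At 22: go right to 34.
                        34 is a leaf — visit 34.
                      Visit 22.
                    Visit 2.
                  At 16: no right child.
                  Visit 16.
                Visit 39.
              At 33: no right child.
              Visit 33.
            At 29: go right to 15.
              15 is a leaf — visit 15.
            Visit 29.
          At 26: go right to 1.
            1 is a leaf — visit 1.
          Visit 26.
        At 23: no right child.
        Visit 23.
      At 20: go right to 19.
        19 is a leaf — visit 19.
      Visit 20.
    At 12: no right child.
    Visit 12.
  Visit 3.
At 31: go right to 35.
  At 35: no left child.
  At 35: go right to 36.
    36 is a leaf — visit 36.
  Visit 35.
Visit 31.

34, 22, 2, 16, 39, 33, 15, 29, 1, 26, 23, 19, 20, 12, 3, 36, 35, 31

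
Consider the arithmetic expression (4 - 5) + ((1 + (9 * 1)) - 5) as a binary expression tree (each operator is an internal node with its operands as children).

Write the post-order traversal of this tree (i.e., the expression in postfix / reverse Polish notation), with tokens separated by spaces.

Post-order on an expression tree gives postfix notation: for each operator, emit left operand, right operand, then the operator.

4 5 - 1 9 1 * + 5 - +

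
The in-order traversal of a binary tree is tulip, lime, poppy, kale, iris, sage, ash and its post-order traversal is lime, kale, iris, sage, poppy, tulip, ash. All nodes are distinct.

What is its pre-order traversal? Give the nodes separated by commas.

The last element of post-order is the root; it splits in-order into left and right subtrees.
Root ash: left subtree has 6 nodes {tulip, lime, poppy, kale, iris, sage}, right has 0 { }.
  Root tulip: left subtree has 0 nodes { }, right has 5 {lime, poppy, kale, iris, sage}.
    Root poppy: left subtree has 1 node {lime}, right has 3 {kale, iris, sage}.
      Root sage: left subtree has 2 nodes {kale, iris}, right has 0 { }.
        Root iris: left subtree has 1 node {kale}, right has 0 { }.

ash, tulip, poppy, lime, sage, iris, kale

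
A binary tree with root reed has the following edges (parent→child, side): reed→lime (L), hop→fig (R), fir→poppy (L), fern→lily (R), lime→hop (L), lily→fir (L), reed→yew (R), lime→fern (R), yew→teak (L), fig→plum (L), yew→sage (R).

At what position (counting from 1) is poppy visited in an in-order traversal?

6

In-order visits the left subtree, then the node, then the right subtree.
At reed: go left to lime.
  At lime: go left to hop.
    At hop: no left child.
    Visit hop.
    At hop: go right to fig.
      At fig: go left to plum.
        plum is a leaf — visit plum.
      Visit fig.
      At fig: no right child.
  Visit lime.
  At lime: go right to fern.
    At fern: no left child.
    Visit fern.
    At fern: go right to lily.
      At lily: go left to fir.
        At fir: go left to poppy.
          poppy is a leaf — visit poppy.
        Visit fir.
        At fir: no right child.
      Visit lily.
      At lily: no right child.
Visit reed.
At reed: go right to yew.
  At yew: go left to teak.
    teak is a leaf — visit teak.
  Visit yew.
  At yew: go right to sage.
    sage is a leaf — visit sage.
Full in-order sequence: hop, plum, fig, lime, fern, poppy, fir, lily, reed, teak, yew, sage.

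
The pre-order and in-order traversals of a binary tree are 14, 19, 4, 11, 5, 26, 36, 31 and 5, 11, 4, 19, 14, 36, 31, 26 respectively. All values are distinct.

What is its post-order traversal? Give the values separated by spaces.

The first element of pre-order is the root; it splits in-order into left and right subtrees.
Root 14: left subtree has 4 nodes {5, 11, 4, 19}, right has 3 {36, 31, 26}.
  Root 19: left subtree has 3 nodes {5, 11, 4}, right has 0 { }.
    Root 4: left subtree has 2 nodes {5, 11}, right has 0 { }.
      Root 11: left subtree has 1 node {5}, right has 0 { }.
  Root 26: left subtree has 2 nodes {36, 31}, right has 0 { }.
    Root 36: left subtree has 0 nodes { }, right has 1 {31}.

5 11 4 19 31 36 26 14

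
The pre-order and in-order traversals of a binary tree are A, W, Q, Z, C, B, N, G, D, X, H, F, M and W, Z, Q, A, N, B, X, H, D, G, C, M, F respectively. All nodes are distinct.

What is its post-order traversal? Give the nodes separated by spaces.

Z Q W N H X D G B M F C A

The first element of pre-order is the root; it splits in-order into left and right subtrees.
Root A: left subtree has 3 nodes {W, Z, Q}, right has 9 {N, B, X, H, D, G, C, M, F}.
  Root W: left subtree has 0 nodes { }, right has 2 {Z, Q}.
    Root Q: left subtree has 1 node {Z}, right has 0 { }.
  Root C: left subtree has 6 nodes {N, B, X, H, D, G}, right has 2 {M, F}.
    Root B: left subtree has 1 node {N}, right has 4 {X, H, D, G}.
      Root G: left subtree has 3 nodes {X, H, D}, right has 0 { }.
        Root D: left subtree has 2 nodes {X, H}, right has 0 { }.
          Root X: left subtree has 0 nodes { }, right has 1 {H}.
    Root F: left subtree has 1 node {M}, right has 0 { }.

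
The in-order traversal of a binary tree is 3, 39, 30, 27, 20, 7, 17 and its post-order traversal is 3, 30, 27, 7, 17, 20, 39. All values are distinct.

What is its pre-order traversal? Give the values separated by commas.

The last element of post-order is the root; it splits in-order into left and right subtrees.
Root 39: left subtree has 1 node {3}, right has 5 {30, 27, 20, 7, 17}.
  Root 20: left subtree has 2 nodes {30, 27}, right has 2 {7, 17}.
    Root 27: left subtree has 1 node {30}, right has 0 { }.
    Root 17: left subtree has 1 node {7}, right has 0 { }.

39, 3, 20, 27, 30, 17, 7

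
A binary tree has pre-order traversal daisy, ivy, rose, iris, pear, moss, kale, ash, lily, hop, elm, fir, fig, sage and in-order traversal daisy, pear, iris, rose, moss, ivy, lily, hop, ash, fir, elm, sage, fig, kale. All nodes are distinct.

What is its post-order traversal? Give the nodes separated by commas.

The first element of pre-order is the root; it splits in-order into left and right subtrees.
Root daisy: left subtree has 0 nodes { }, right has 13 {pear, iris, rose, moss, ivy, lily, hop, ash, fir, elm, sage, fig, kale}.
  Root ivy: left subtree has 4 nodes {pear, iris, rose, moss}, right has 8 {lily, hop, ash, fir, elm, sage, fig, kale}.
    Root rose: left subtree has 2 nodes {pear, iris}, right has 1 {moss}.
      Root iris: left subtree has 1 node {pear}, right has 0 { }.
    Root kale: left subtree has 7 nodes {lily, hop, ash, fir, elm, sage, fig}, right has 0 { }.
      Root ash: left subtree has 2 nodes {lily, hop}, right has 4 {fir, elm, sage, fig}.
        Root lily: left subtree has 0 nodes { }, right has 1 {hop}.
        Root elm: left subtree has 1 node {fir}, right has 2 {sage, fig}.
          Root fig: left subtree has 1 node {sage}, right has 0 { }.

pear, iris, moss, rose, hop, lily, fir, sage, fig, elm, ash, kale, ivy, daisy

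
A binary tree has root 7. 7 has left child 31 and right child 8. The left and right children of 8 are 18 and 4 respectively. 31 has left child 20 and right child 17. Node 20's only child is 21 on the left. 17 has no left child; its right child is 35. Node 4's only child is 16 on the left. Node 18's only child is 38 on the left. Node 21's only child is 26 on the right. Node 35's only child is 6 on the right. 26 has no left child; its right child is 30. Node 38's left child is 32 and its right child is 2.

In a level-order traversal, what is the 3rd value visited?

8

Level-order visits nodes level by level from the root, left to right within each level.
Level 0: 7
Level 1: 31, 8
Level 2: 20, 17, 18, 4
Level 3: 21, 35, 38, 16
Level 4: 26, 6, 32, 2
Level 5: 30
Full level-order sequence: 7, 31, 8, 20, 17, 18, 4, 21, 35, 38, 16, 26, 6, 32, 2, 30.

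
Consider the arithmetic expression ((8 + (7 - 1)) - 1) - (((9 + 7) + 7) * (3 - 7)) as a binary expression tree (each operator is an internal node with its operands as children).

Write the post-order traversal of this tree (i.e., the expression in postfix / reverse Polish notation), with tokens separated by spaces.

8 7 1 - + 1 - 9 7 + 7 + 3 7 - * -

Post-order on an expression tree gives postfix notation: for each operator, emit left operand, right operand, then the operator.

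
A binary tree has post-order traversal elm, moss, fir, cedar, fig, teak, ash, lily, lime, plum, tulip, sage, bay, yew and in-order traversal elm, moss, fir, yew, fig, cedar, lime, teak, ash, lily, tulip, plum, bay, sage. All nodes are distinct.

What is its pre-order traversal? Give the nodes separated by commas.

The last element of post-order is the root; it splits in-order into left and right subtrees.
Root yew: left subtree has 3 nodes {elm, moss, fir}, right has 10 {fig, cedar, lime, teak, ash, lily, tulip, plum, bay, sage}.
  Root fir: left subtree has 2 nodes {elm, moss}, right has 0 { }.
    Root moss: left subtree has 1 node {elm}, right has 0 { }.
  Root bay: left subtree has 8 nodes {fig, cedar, lime, teak, ash, lily, tulip, plum}, right has 1 {sage}.
    Root tulip: left subtree has 6 nodes {fig, cedar, lime, teak, ash, lily}, right has 1 {plum}.
      Root lime: left subtree has 2 nodes {fig, cedar}, right has 3 {teak, ash, lily}.
        Root fig: left subtree has 0 nodes { }, right has 1 {cedar}.
        Root lily: left subtree has 2 nodes {teak, ash}, right has 0 { }.
          Root ash: left subtree has 1 node {teak}, right has 0 { }.

yew, fir, moss, elm, bay, tulip, lime, fig, cedar, lily, ash, teak, plum, sage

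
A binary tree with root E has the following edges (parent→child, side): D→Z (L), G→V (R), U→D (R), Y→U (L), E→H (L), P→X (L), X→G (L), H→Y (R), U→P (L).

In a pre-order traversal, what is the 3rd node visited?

Pre-order visits the node, then its left subtree, then its right subtree.
Visit E.
At E: go left to H.
  Visit H.
  At H: no left child.
  At H: go right to Y.
    Visit Y.
    At Y: go left to U.
      Visit U.
      At U: go left to P.
        Visit P.
        At P: go left to X.
          Visit X.
          At X: go left to G.
            Visit G.
            At G: no left child.
            At G: go right to V.
              V is a leaf — visit V.
          At X: no right child.
        At P: no right child.
      At U: go right to D.
        Visit D.
        At D: go left to Z.
          Z is a leaf — visit Z.
        At D: no right child.
    At Y: no right child.
At E: no right child.
Full pre-order sequence: E, H, Y, U, P, X, G, V, D, Z.

Y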